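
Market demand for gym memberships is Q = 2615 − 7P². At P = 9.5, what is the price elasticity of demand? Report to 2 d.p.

At P = 9.5, Q = 1983.250.
dQ/dP = −14P = -133.
ε = (dQ/dP)(P/Q) = (-133)(9.5/1983.250).
|ε| < 1, so demand is inelastic at this price.

-0.64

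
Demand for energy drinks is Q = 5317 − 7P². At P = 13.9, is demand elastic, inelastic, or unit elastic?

Q = 3964.530, dQ/dP = -194.600.
ε = (dQ/dP)(P/Q) ≈ -0.682.
|ε| = 0.68 < 1.

inelastic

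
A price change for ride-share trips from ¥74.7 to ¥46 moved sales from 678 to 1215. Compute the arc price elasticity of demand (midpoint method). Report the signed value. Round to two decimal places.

ΔQ = 1215 − 678 = 537; ΔP = 46 − 74.7 = -28.7.
Midpoints: P̄ = 60.35, Q̄ = 946.5.
ε = (ΔQ/ΔP)(P̄/Q̄) = (537/-28.7)(60.35/946.5).

-1.19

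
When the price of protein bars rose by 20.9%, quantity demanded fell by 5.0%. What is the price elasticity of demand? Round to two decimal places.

ε = %ΔQ / %ΔP = (-5.0)/(20.9) = -0.239.

-0.24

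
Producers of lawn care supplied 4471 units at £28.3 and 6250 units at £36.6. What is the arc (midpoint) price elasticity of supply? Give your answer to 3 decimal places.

1.297

ΔQ = 6250 − 4471 = 1779; ΔP = 36.6 − 28.3 = 8.3.
Midpoints: P̄ = 32.45, Q̄ = 5360.5.
ε_s = (ΔQ/ΔP)(P̄/Q̄) = (1779/8.3)(32.45/5360.5).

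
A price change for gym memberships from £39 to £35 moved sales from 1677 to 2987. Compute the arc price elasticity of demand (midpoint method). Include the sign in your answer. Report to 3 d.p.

ΔQ = 2987 − 1677 = 1310; ΔP = 35 − 39 = -4.
Midpoints: P̄ = 37.00, Q̄ = 2332.0.
ε = (ΔQ/ΔP)(P̄/Q̄) = (1310/-4)(37.00/2332.0).

-5.196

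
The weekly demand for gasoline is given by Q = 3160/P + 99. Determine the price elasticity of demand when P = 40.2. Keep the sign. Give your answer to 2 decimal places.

-0.44

At P = 40.2, Q = 177.607.
dQ/dP = −3160/P² = -1.955.
ε = (dQ/dP)(P/Q) = (-1.955)(40.2/177.607).
|ε| < 1, so demand is inelastic at this price.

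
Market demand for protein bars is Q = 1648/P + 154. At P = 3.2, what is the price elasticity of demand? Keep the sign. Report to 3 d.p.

-0.770

At P = 3.2, Q = 669.
dQ/dP = −1648/P² = -160.937.
ε = (dQ/dP)(P/Q) = (-160.937)(3.2/669).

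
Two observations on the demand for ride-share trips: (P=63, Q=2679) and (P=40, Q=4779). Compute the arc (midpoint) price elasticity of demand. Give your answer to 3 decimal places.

-1.261

ΔQ = 4779 − 2679 = 2100; ΔP = 40 − 63 = -23.
Midpoints: P̄ = 51.50, Q̄ = 3729.0.
ε = (ΔQ/ΔP)(P̄/Q̄) = (2100/-23)(51.50/3729.0).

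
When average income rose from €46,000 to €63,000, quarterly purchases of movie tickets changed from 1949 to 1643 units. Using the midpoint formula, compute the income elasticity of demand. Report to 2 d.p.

ΔQ = -306, ΔI = 17000. Midpoints: Ī = 54,500, Q̄ = 1796.0.
ε_I = (ΔQ/ΔI)(Ī/Q̄) = (-306/17000)(54500/1796.0).

-0.55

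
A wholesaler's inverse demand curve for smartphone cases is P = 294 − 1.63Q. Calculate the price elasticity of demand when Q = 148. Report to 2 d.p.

At Q = 148, P = 294 − 1.63(148) = 52.76.
dP/dQ = −1.63, so dQ/dP = 1/(−1.63) = -0.613.
ε = (dQ/dP)(P/Q) = (-0.613)(52.76/148).

-0.22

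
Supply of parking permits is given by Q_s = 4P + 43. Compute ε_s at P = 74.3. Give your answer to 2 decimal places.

At P = 74.3, Q_s = 340.20.
dQ_s/dP = 4.
ε_s = (dQ_s/dP)(P/Q_s) = (4)(74.3/340.20).

0.87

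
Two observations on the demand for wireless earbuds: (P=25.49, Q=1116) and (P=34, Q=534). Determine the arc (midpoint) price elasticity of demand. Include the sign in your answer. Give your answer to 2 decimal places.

-2.47

ΔQ = 534 − 1116 = -582; ΔP = 34 − 25.49 = 8.51.
Midpoints: P̄ = 29.74, Q̄ = 825.0.
ε = (ΔQ/ΔP)(P̄/Q̄) = (-582/8.51)(29.74/825.0).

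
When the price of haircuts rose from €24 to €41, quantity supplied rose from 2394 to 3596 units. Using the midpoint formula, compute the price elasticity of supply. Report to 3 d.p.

ΔQ = 3596 − 2394 = 1202; ΔP = 41 − 24 = 17.
Midpoints: P̄ = 32.50, Q̄ = 2995.0.
ε_s = (ΔQ/ΔP)(P̄/Q̄) = (1202/17)(32.50/2995.0).

0.767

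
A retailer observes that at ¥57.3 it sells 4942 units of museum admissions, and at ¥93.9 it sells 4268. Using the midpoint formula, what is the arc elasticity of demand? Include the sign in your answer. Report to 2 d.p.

-0.30

ΔQ = 4268 − 4942 = -674; ΔP = 93.9 − 57.3 = 36.6.
Midpoints: P̄ = 75.60, Q̄ = 4605.0.
ε = (ΔQ/ΔP)(P̄/Q̄) = (-674/36.6)(75.60/4605.0).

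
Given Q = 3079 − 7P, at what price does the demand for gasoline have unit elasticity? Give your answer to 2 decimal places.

For linear demand Q = a − bP, ε = −bP/(a − bP). |ε| = 1 when bP = a − bP, i.e. P = a/(2b).
P = 3079/(2·7) = 3079/14 = 219.9286.

219.93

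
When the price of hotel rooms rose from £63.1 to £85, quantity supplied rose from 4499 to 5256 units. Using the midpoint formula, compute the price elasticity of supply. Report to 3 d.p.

ΔQ = 5256 − 4499 = 757; ΔP = 85 − 63.1 = 21.9.
Midpoints: P̄ = 74.05, Q̄ = 4877.5.
ε_s = (ΔQ/ΔP)(P̄/Q̄) = (757/21.9)(74.05/4877.5).

0.525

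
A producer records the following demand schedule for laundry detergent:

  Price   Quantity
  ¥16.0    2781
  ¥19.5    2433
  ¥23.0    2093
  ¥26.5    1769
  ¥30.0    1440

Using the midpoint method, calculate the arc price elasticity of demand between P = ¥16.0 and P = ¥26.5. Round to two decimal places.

-0.90

At P = 16.0, Q = 2781; at P = 26.5, Q = 1769.
ΔQ = -1012, ΔP = 10.5. Midpoints: P̄ = 21.25, Q̄ = 2275.0.
ε = (ΔQ/ΔP)(P̄/Q̄) = (-1012/10.5)(21.25/2275.0).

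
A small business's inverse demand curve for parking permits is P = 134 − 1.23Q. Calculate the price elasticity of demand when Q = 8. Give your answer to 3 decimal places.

-12.618

At Q = 8, P = 134 − 1.23(8) = 124.16.
dP/dQ = −1.23, so dQ/dP = 1/(−1.23) = -0.813.
ε = (dQ/dP)(P/Q) = (-0.813)(124.16/8).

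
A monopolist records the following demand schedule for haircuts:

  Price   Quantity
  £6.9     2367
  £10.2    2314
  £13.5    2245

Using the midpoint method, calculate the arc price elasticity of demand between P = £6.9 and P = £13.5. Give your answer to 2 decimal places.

At P = 6.9, Q = 2367; at P = 13.5, Q = 2245.
ΔQ = -122, ΔP = 6.6. Midpoints: P̄ = 10.20, Q̄ = 2306.0.
ε = (ΔQ/ΔP)(P̄/Q̄) = (-122/6.6)(10.20/2306.0).

-0.08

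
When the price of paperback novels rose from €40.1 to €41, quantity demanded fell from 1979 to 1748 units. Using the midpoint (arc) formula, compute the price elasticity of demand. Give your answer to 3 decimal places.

ΔQ = 1748 − 1979 = -231; ΔP = 41 − 40.1 = 0.9.
Midpoints: P̄ = 40.55, Q̄ = 1863.5.
ε = (ΔQ/ΔP)(P̄/Q̄) = (-231/0.9)(40.55/1863.5).

-5.585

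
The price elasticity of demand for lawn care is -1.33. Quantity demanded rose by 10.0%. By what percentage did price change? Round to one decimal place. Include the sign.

%ΔP ≈ %ΔQ / ε = (10.0%)/(-1.33) = -7.52%.

-7.5%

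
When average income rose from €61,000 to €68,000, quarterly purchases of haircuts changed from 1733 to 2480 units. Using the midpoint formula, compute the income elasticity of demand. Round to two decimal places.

ΔQ = 747, ΔI = 7000. Midpoints: Ī = 64,500, Q̄ = 2106.5.
ε_I = (ΔQ/ΔI)(Ī/Q̄) = (747/7000)(64500/2106.5).

3.27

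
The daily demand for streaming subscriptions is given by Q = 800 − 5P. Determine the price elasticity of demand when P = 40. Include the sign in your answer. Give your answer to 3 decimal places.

At P = 40, Q = 600.
dQ/dP = −5.
ε = (dQ/dP)(P/Q) = (-5)(40/600).

-0.333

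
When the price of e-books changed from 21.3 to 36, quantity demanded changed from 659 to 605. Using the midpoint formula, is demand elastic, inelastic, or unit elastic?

Arc ε ≈ -0.167.
|ε| = 0.17 < 1.

inelastic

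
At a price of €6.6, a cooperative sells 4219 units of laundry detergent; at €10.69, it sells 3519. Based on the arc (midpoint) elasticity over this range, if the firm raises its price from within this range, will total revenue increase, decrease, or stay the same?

Arc ε = (-700/4.09)(8.64/3869.0) ≈ -0.382.
|ε| = 0.38 < 1, so demand is inelastic. A price rise therefore raises total revenue.

increase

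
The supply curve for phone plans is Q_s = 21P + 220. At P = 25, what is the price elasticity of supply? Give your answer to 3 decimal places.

At P = 25, Q_s = 745.
dQ_s/dP = 21.
ε_s = (dQ_s/dP)(P/Q_s) = (21)(25/745).

0.705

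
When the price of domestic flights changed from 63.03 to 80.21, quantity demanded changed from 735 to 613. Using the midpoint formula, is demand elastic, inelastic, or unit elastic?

inelastic

Arc ε ≈ -0.755.
|ε| = 0.75 < 1.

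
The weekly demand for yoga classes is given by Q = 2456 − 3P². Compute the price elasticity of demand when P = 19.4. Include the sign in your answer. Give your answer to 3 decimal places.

At P = 19.4, Q = 1326.920.
dQ/dP = −6P = -116.400.
ε = (dQ/dP)(P/Q) = (-116.400)(19.4/1326.920).

-1.702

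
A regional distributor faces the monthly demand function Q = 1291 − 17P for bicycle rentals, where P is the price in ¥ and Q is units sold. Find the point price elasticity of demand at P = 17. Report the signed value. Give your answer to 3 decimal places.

-0.288

At P = 17, Q = 1002.
dQ/dP = −17.
ε = (dQ/dP)(P/Q) = (-17)(17/1002).
|ε| < 1, so demand is inelastic at this price.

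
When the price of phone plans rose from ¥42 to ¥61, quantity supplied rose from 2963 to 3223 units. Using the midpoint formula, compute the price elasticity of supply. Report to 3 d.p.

0.228

ΔQ = 3223 − 2963 = 260; ΔP = 61 − 42 = 19.
Midpoints: P̄ = 51.50, Q̄ = 3093.0.
ε_s = (ΔQ/ΔP)(P̄/Q̄) = (260/19)(51.50/3093.0).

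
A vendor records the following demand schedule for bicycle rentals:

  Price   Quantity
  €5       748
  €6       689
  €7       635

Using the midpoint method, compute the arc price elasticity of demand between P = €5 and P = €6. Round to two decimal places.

At P = 5, Q = 748; at P = 6, Q = 689.
ΔQ = -59, ΔP = 1. Midpoints: P̄ = 5.50, Q̄ = 718.5.
ε = (ΔQ/ΔP)(P̄/Q̄) = (-59/1)(5.50/718.5).

-0.45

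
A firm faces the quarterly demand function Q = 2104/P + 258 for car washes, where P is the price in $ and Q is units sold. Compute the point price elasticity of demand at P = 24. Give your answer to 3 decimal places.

-0.254

At P = 24, Q = 345.667.
dQ/dP = −2104/P² = -3.653.
ε = (dQ/dP)(P/Q) = (-3.653)(24/345.667).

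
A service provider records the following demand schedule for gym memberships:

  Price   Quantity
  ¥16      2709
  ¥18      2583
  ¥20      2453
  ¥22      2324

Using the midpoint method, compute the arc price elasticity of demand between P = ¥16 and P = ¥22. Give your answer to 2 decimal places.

At P = 16, Q = 2709; at P = 22, Q = 2324.
ΔQ = -385, ΔP = 6. Midpoints: P̄ = 19.00, Q̄ = 2516.5.
ε = (ΔQ/ΔP)(P̄/Q̄) = (-385/6)(19.00/2516.5).

-0.48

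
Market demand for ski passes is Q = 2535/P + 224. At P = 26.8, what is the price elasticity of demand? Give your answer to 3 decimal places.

-0.297

At P = 26.8, Q = 318.590.
dQ/dP = −2535/P² = -3.529.
ε = (dQ/dP)(P/Q) = (-3.529)(26.8/318.590).
|ε| < 1, so demand is inelastic at this price.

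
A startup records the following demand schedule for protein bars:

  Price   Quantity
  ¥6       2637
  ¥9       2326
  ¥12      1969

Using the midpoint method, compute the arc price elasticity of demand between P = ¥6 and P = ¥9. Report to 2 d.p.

At P = 6, Q = 2637; at P = 9, Q = 2326.
ΔQ = -311, ΔP = 3. Midpoints: P̄ = 7.50, Q̄ = 2481.5.
ε = (ΔQ/ΔP)(P̄/Q̄) = (-311/3)(7.50/2481.5).

-0.31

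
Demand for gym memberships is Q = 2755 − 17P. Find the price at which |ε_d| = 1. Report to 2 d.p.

81.03

For linear demand Q = a − bP, ε = −bP/(a − bP). |ε| = 1 when bP = a − bP, i.e. P = a/(2b).
P = 2755/(2·17) = 2755/34 = 81.0294.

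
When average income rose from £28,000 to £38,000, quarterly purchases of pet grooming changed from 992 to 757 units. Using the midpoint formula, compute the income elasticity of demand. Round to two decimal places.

-0.89

ΔQ = -235, ΔI = 10000. Midpoints: Ī = 33,000, Q̄ = 874.5.
ε_I = (ΔQ/ΔI)(Ī/Q̄) = (-235/10000)(33000/874.5).
ε_I < 0, so the good is inferior.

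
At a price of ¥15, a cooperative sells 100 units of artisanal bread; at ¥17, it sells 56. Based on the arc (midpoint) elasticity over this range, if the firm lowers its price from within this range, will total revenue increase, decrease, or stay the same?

increase

Arc ε = (-44/2)(16.00/78.0) ≈ -4.513.
|ε| = 4.51 > 1, so demand is elastic. A price cut therefore raises total revenue.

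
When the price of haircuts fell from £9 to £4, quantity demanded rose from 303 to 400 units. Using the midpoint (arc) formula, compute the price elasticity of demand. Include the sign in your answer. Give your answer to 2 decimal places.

-0.36

ΔQ = 400 − 303 = 97; ΔP = 4 − 9 = -5.
Midpoints: P̄ = 6.50, Q̄ = 351.5.
ε = (ΔQ/ΔP)(P̄/Q̄) = (97/-5)(6.50/351.5).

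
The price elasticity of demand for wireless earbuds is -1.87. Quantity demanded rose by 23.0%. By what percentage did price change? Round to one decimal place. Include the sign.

-12.3%

%ΔP ≈ %ΔQ / ε = (23.0%)/(-1.87) = -12.30%.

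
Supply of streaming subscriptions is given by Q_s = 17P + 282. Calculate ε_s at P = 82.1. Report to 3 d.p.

At P = 82.1, Q_s = 1677.70.
dQ_s/dP = 17.
ε_s = (dQ_s/dP)(P/Q_s) = (17)(82.1/1677.70).

0.832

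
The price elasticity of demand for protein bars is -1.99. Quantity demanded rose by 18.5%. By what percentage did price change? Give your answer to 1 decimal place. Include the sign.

-9.3%

%ΔP ≈ %ΔQ / ε = (18.5%)/(-1.99) = -9.30%.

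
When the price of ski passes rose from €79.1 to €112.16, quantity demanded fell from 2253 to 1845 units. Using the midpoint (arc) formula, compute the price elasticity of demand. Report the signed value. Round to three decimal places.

-0.576

ΔQ = 1845 − 2253 = -408; ΔP = 112.16 − 79.1 = 33.06.
Midpoints: P̄ = 95.63, Q̄ = 2049.0.
ε = (ΔQ/ΔP)(P̄/Q̄) = (-408/33.06)(95.63/2049.0).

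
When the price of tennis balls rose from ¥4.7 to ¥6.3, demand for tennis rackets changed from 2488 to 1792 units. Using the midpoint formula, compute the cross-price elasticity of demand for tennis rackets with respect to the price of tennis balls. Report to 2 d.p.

-1.12

ΔQ_x = 1792 − 2488 = -696; ΔP_y = 6.3 − 4.7 = 1.6.
Midpoints: P̄_y = 5.50, Q̄_x = 2140.0.
ε_xy = (ΔQ_x/ΔP_y)(P̄_y/Q̄_x) = (-696/1.6)(5.50/2140.0).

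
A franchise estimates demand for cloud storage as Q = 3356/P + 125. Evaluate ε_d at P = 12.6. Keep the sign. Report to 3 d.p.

-0.681

At P = 12.6, Q = 391.349.
dQ/dP = −3356/P² = -21.139.
ε = (dQ/dP)(P/Q) = (-21.139)(12.6/391.349).
|ε| < 1, so demand is inelastic at this price.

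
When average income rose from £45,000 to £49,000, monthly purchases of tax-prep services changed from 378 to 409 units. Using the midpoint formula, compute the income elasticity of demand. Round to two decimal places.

ΔQ = 31, ΔI = 4000. Midpoints: Ī = 47,000, Q̄ = 393.5.
ε_I = (ΔQ/ΔI)(Ī/Q̄) = (31/4000)(47000/393.5).
ε_I > 0, so the good is normal.

0.93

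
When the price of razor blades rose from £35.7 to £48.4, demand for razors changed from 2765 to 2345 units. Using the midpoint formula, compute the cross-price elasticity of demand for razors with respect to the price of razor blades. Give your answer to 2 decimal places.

ΔQ_x = 2345 − 2765 = -420; ΔP_y = 48.4 − 35.7 = 12.7.
Midpoints: P̄_y = 42.05, Q̄_x = 2555.0.
ε_xy = (ΔQ_x/ΔP_y)(P̄_y/Q̄_x) = (-420/12.7)(42.05/2555.0).
ε_xy < 0, so the goods are complements.

-0.54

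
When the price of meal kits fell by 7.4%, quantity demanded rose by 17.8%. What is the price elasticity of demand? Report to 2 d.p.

-2.41

ε = %ΔQ / %ΔP = (17.8)/(-7.4) = -2.405.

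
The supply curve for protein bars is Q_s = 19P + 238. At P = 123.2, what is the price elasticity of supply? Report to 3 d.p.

0.908

At P = 123.2, Q_s = 2578.80.
dQ_s/dP = 19.
ε_s = (dQ_s/dP)(P/Q_s) = (19)(123.2/2578.80).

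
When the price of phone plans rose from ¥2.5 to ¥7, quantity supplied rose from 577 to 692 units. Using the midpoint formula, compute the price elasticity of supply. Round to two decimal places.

0.19

ΔQ = 692 − 577 = 115; ΔP = 7 − 2.5 = 4.5.
Midpoints: P̄ = 4.75, Q̄ = 634.5.
ε_s = (ΔQ/ΔP)(P̄/Q̄) = (115/4.5)(4.75/634.5).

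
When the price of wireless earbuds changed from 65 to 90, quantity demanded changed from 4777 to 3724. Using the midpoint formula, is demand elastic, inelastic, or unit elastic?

Arc ε ≈ -0.768.
|ε| = 0.77 < 1.

inelastic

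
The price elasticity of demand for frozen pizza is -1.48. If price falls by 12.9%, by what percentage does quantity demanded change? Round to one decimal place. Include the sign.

19.1%

%ΔQ ≈ ε × %ΔP = (-1.48)(-12.9%) = 19.09%.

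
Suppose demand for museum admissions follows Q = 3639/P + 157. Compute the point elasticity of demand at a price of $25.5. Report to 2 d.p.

At P = 25.5, Q = 299.706.
dQ/dP = −3639/P² = -5.596.
ε = (dQ/dP)(P/Q) = (-5.596)(25.5/299.706).

-0.48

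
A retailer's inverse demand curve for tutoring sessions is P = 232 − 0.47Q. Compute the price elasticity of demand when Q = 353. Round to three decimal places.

At Q = 353, P = 232 − 0.47(353) = 66.09.
dP/dQ = −0.47, so dQ/dP = 1/(−0.47) = -2.128.
ε = (dQ/dP)(P/Q) = (-2.128)(66.09/353).

-0.398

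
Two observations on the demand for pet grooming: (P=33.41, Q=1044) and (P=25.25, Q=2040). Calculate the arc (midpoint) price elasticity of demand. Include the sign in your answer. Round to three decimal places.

ΔQ = 2040 − 1044 = 996; ΔP = 25.25 − 33.41 = -8.16.
Midpoints: P̄ = 29.33, Q̄ = 1542.0.
ε = (ΔQ/ΔP)(P̄/Q̄) = (996/-8.16)(29.33/1542.0).

-2.322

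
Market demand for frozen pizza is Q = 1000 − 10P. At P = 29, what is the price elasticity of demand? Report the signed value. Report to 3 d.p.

At P = 29, Q = 710.
dQ/dP = −10.
ε = (dQ/dP)(P/Q) = (-10)(29/710).

-0.408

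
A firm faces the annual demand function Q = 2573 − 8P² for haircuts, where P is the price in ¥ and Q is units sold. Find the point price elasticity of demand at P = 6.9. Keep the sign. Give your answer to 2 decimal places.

At P = 6.9, Q = 2192.120.
dQ/dP = −16P = -110.400.
ε = (dQ/dP)(P/Q) = (-110.400)(6.9/2192.120).

-0.35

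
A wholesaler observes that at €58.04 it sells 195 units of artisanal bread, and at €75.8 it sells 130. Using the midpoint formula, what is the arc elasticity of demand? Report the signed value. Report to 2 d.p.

ΔQ = 130 − 195 = -65; ΔP = 75.8 − 58.04 = 17.76.
Midpoints: P̄ = 66.92, Q̄ = 162.5.
ε = (ΔQ/ΔP)(P̄/Q̄) = (-65/17.76)(66.92/162.5).

-1.51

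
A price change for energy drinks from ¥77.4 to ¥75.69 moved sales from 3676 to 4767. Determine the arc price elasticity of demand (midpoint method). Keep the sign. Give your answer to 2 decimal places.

ΔQ = 4767 − 3676 = 1091; ΔP = 75.69 − 77.4 = -1.71.
Midpoints: P̄ = 76.55, Q̄ = 4221.5.
ε = (ΔQ/ΔP)(P̄/Q̄) = (1091/-1.71)(76.55/4221.5).

-11.57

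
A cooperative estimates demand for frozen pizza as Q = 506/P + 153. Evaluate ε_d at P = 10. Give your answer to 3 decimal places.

-0.249

At P = 10, Q = 203.600.
dQ/dP = −506/P² = -5.060.
ε = (dQ/dP)(P/Q) = (-5.060)(10/203.600).
|ε| < 1, so demand is inelastic at this price.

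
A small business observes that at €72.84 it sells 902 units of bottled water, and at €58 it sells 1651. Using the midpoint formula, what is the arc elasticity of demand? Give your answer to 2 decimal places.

-2.59

ΔQ = 1651 − 902 = 749; ΔP = 58 − 72.84 = -14.84.
Midpoints: P̄ = 65.42, Q̄ = 1276.5.
ε = (ΔQ/ΔP)(P̄/Q̄) = (749/-14.84)(65.42/1276.5).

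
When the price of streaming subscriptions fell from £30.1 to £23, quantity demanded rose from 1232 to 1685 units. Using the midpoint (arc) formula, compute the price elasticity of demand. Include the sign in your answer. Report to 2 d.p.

-1.16

ΔQ = 1685 − 1232 = 453; ΔP = 23 − 30.1 = -7.1.
Midpoints: P̄ = 26.55, Q̄ = 1458.5.
ε = (ΔQ/ΔP)(P̄/Q̄) = (453/-7.1)(26.55/1458.5).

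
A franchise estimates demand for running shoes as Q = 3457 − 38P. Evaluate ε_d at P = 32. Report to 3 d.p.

At P = 32, Q = 2241.
dQ/dP = −38.
ε = (dQ/dP)(P/Q) = (-38)(32/2241).

-0.543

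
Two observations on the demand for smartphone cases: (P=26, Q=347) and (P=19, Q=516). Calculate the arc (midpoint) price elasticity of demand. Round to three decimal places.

-1.259

ΔQ = 516 − 347 = 169; ΔP = 19 − 26 = -7.
Midpoints: P̄ = 22.50, Q̄ = 431.5.
ε = (ΔQ/ΔP)(P̄/Q̄) = (169/-7)(22.50/431.5).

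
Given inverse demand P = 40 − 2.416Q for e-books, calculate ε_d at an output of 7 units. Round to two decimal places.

At Q = 7, P = 40 − 2.416(7) = 23.09.
dP/dQ = −2.416, so dQ/dP = 1/(−2.416) = -0.414.
ε = (dQ/dP)(P/Q) = (-0.414)(23.09/7).

-1.37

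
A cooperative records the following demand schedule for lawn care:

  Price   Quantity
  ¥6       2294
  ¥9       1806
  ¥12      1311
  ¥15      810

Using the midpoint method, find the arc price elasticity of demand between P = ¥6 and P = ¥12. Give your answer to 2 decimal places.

-0.82

At P = 6, Q = 2294; at P = 12, Q = 1311.
ΔQ = -983, ΔP = 6. Midpoints: P̄ = 9.00, Q̄ = 1802.5.
ε = (ΔQ/ΔP)(P̄/Q̄) = (-983/6)(9.00/1802.5).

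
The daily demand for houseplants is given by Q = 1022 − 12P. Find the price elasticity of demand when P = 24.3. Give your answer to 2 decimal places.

-0.40

At P = 24.3, Q = 730.400.
dQ/dP = −12.
ε = (dQ/dP)(P/Q) = (-12)(24.3/730.400).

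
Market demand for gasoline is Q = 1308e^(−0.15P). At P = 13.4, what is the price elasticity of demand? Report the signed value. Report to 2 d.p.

At P = 13.4, Q = 175.257.
dQ/dP = −0.15·1308e^(−0.15P) = −0.15Q = -26.289.
ε = (dQ/dP)(P/Q) = (-26.289)(13.4/175.257).

-2.01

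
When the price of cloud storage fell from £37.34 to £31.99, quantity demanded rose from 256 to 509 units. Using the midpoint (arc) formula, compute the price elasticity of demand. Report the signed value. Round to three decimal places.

-4.286

ΔQ = 509 − 256 = 253; ΔP = 31.99 − 37.34 = -5.35.
Midpoints: P̄ = 34.66, Q̄ = 382.5.
ε = (ΔQ/ΔP)(P̄/Q̄) = (253/-5.35)(34.66/382.5).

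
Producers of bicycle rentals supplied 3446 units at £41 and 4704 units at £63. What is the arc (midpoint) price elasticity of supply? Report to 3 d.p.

0.730

ΔQ = 4704 − 3446 = 1258; ΔP = 63 − 41 = 22.
Midpoints: P̄ = 52.00, Q̄ = 4075.0.
ε_s = (ΔQ/ΔP)(P̄/Q̄) = (1258/22)(52.00/4075.0).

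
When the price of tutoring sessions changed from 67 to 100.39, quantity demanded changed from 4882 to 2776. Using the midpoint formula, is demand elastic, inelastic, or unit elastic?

elastic

Arc ε ≈ -1.379.
|ε| = 1.38 > 1.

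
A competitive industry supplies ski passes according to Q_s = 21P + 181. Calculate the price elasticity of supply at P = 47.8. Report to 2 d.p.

0.85

At P = 47.8, Q_s = 1184.80.
dQ_s/dP = 21.
ε_s = (dQ_s/dP)(P/Q_s) = (21)(47.8/1184.80).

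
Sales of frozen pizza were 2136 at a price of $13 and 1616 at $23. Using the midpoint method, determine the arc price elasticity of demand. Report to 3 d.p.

-0.499

ΔQ = 1616 − 2136 = -520; ΔP = 23 − 13 = 10.
Midpoints: P̄ = 18.00, Q̄ = 1876.0.
ε = (ΔQ/ΔP)(P̄/Q̄) = (-520/10)(18.00/1876.0).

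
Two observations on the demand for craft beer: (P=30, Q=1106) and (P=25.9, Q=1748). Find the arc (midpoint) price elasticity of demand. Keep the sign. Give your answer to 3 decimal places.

-3.067

ΔQ = 1748 − 1106 = 642; ΔP = 25.9 − 30 = -4.1.
Midpoints: P̄ = 27.95, Q̄ = 1427.0.
ε = (ΔQ/ΔP)(P̄/Q̄) = (642/-4.1)(27.95/1427.0).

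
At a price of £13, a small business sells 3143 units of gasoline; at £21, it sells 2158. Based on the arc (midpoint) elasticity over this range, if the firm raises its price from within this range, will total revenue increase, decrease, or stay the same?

Arc ε = (-985/8)(17.00/2650.5) ≈ -0.790.
|ε| = 0.79 < 1, so demand is inelastic. A price rise therefore raises total revenue.

increase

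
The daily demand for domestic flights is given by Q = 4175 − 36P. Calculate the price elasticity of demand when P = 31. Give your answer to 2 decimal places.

-0.36

At P = 31, Q = 3059.
dQ/dP = −36.
ε = (dQ/dP)(P/Q) = (-36)(31/3059).
|ε| < 1, so demand is inelastic at this price.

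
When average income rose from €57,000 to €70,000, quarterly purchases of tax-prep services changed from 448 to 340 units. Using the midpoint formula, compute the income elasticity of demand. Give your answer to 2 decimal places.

ΔQ = -108, ΔI = 13000. Midpoints: Ī = 63,500, Q̄ = 394.0.
ε_I = (ΔQ/ΔI)(Ī/Q̄) = (-108/13000)(63500/394.0).

-1.34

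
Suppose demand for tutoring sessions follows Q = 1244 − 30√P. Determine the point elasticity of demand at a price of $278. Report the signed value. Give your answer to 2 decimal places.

At P = 278, Q = 743.800.
dQ/dP = −30/(2√P) = -0.900.
ε = (dQ/dP)(P/Q) = (-0.900)(278/743.800).
|ε| < 1, so demand is inelastic at this price.

-0.34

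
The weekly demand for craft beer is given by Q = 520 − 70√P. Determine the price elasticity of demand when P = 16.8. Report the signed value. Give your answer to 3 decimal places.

-0.615

At P = 16.8, Q = 233.085.
dQ/dP = −70/(2√P) = -8.539.
ε = (dQ/dP)(P/Q) = (-8.539)(16.8/233.085).
|ε| < 1, so demand is inelastic at this price.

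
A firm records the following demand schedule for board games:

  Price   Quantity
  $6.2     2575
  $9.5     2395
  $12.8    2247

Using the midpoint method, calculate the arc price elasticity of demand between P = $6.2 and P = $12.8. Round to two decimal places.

At P = 6.2, Q = 2575; at P = 12.8, Q = 2247.
ΔQ = -328, ΔP = 6.6. Midpoints: P̄ = 9.50, Q̄ = 2411.0.
ε = (ΔQ/ΔP)(P̄/Q̄) = (-328/6.6)(9.50/2411.0).

-0.20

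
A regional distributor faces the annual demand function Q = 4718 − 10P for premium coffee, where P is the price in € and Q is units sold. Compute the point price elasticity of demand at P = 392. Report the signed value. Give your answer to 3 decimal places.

-4.912

At P = 392, Q = 798.
dQ/dP = −10.
ε = (dQ/dP)(P/Q) = (-10)(392/798).
|ε| > 1, so demand is elastic at this price.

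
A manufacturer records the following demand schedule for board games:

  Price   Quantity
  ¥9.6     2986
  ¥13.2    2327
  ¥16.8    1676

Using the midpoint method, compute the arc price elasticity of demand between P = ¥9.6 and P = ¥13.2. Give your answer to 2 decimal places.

-0.79

At P = 9.6, Q = 2986; at P = 13.2, Q = 2327.
ΔQ = -659, ΔP = 3.6. Midpoints: P̄ = 11.40, Q̄ = 2656.5.
ε = (ΔQ/ΔP)(P̄/Q̄) = (-659/3.6)(11.40/2656.5).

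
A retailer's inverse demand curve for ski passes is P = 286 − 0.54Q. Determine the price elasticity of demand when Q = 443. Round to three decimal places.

-0.196

At Q = 443, P = 286 − 0.54(443) = 46.78.
dP/dQ = −0.54, so dQ/dP = 1/(−0.54) = -1.852.
ε = (dQ/dP)(P/Q) = (-1.852)(46.78/443).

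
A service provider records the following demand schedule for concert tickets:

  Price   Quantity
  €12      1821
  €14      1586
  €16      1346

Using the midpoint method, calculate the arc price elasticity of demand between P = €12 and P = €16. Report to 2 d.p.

At P = 12, Q = 1821; at P = 16, Q = 1346.
ΔQ = -475, ΔP = 4. Midpoints: P̄ = 14.00, Q̄ = 1583.5.
ε = (ΔQ/ΔP)(P̄/Q̄) = (-475/4)(14.00/1583.5).

-1.05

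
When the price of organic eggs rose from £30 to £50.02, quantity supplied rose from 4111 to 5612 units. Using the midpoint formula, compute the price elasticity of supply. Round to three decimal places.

0.617

ΔQ = 5612 − 4111 = 1501; ΔP = 50.02 − 30 = 20.02.
Midpoints: P̄ = 40.01, Q̄ = 4861.5.
ε_s = (ΔQ/ΔP)(P̄/Q̄) = (1501/20.02)(40.01/4861.5).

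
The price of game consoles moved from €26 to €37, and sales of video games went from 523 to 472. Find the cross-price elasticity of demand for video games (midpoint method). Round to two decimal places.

ΔQ_x = 472 − 523 = -51; ΔP_y = 37 − 26 = 11.
Midpoints: P̄_y = 31.50, Q̄_x = 497.5.
ε_xy = (ΔQ_x/ΔP_y)(P̄_y/Q̄_x) = (-51/11)(31.50/497.5).

-0.29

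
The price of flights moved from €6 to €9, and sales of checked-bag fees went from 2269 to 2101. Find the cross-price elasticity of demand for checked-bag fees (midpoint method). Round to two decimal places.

-0.19

ΔQ_x = 2101 − 2269 = -168; ΔP_y = 9 − 6 = 3.
Midpoints: P̄_y = 7.50, Q̄_x = 2185.0.
ε_xy = (ΔQ_x/ΔP_y)(P̄_y/Q̄_x) = (-168/3)(7.50/2185.0).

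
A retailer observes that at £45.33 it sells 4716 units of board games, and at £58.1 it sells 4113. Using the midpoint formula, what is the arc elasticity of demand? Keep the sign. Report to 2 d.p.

-0.55

ΔQ = 4113 − 4716 = -603; ΔP = 58.1 − 45.33 = 12.77.
Midpoints: P̄ = 51.72, Q̄ = 4414.5.
ε = (ΔQ/ΔP)(P̄/Q̄) = (-603/12.77)(51.72/4414.5).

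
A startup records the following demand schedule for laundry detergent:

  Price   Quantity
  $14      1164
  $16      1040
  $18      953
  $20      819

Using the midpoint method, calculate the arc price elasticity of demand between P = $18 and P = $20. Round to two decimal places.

At P = 18, Q = 953; at P = 20, Q = 819.
ΔQ = -134, ΔP = 2. Midpoints: P̄ = 19.00, Q̄ = 886.0.
ε = (ΔQ/ΔP)(P̄/Q̄) = (-134/2)(19.00/886.0).

-1.44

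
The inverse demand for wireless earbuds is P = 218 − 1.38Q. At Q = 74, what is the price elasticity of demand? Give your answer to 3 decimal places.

-1.135

At Q = 74, P = 218 − 1.38(74) = 115.88.
dP/dQ = −1.38, so dQ/dP = 1/(−1.38) = -0.725.
ε = (dQ/dP)(P/Q) = (-0.725)(115.88/74).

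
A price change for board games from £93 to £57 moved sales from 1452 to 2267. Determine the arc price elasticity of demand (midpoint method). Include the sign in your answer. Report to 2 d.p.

-0.91

ΔQ = 2267 − 1452 = 815; ΔP = 57 − 93 = -36.
Midpoints: P̄ = 75.00, Q̄ = 1859.5.
ε = (ΔQ/ΔP)(P̄/Q̄) = (815/-36)(75.00/1859.5).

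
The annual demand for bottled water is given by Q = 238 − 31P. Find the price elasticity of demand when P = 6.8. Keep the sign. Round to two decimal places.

-7.75

At P = 6.8, Q = 27.200.
dQ/dP = −31.
ε = (dQ/dP)(P/Q) = (-31)(6.8/27.200).
|ε| > 1, so demand is elastic at this price.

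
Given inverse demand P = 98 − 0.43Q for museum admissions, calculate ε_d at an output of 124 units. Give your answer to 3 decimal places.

At Q = 124, P = 98 − 0.43(124) = 44.68.
dP/dQ = −0.43, so dQ/dP = 1/(−0.43) = -2.326.
ε = (dQ/dP)(P/Q) = (-2.326)(44.68/124).

-0.838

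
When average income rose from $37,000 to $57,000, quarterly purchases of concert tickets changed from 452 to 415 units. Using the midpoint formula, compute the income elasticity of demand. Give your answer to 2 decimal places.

ΔQ = -37, ΔI = 20000. Midpoints: Ī = 47,000, Q̄ = 433.5.
ε_I = (ΔQ/ΔI)(Ī/Q̄) = (-37/20000)(47000/433.5).

-0.20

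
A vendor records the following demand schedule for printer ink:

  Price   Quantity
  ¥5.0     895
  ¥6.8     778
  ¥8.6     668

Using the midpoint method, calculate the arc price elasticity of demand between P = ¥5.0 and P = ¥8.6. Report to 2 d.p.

-0.55

At P = 5.0, Q = 895; at P = 8.6, Q = 668.
ΔQ = -227, ΔP = 3.6. Midpoints: P̄ = 6.80, Q̄ = 781.5.
ε = (ΔQ/ΔP)(P̄/Q̄) = (-227/3.6)(6.80/781.5).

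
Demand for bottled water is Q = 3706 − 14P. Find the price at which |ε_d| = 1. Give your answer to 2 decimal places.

132.36

For linear demand Q = a − bP, ε = −bP/(a − bP). |ε| = 1 when bP = a − bP, i.e. P = a/(2b).
P = 3706/(2·14) = 3706/28 = 132.3571.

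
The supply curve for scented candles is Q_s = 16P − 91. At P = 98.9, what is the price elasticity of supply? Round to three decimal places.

1.061

At P = 98.9, Q_s = 1491.40.
dQ_s/dP = 16.
ε_s = (dQ_s/dP)(P/Q_s) = (16)(98.9/1491.40).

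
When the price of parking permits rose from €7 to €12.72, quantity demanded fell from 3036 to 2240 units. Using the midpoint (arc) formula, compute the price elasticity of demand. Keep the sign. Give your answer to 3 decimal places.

ΔQ = 2240 − 3036 = -796; ΔP = 12.72 − 7 = 5.72.
Midpoints: P̄ = 9.86, Q̄ = 2638.0.
ε = (ΔQ/ΔP)(P̄/Q̄) = (-796/5.72)(9.86/2638.0).

-0.520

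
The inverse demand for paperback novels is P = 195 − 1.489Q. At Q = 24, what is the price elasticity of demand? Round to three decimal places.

-4.457

At Q = 24, P = 195 − 1.489(24) = 159.26.
dP/dQ = −1.489, so dQ/dP = 1/(−1.489) = -0.672.
ε = (dQ/dP)(P/Q) = (-0.672)(159.26/24).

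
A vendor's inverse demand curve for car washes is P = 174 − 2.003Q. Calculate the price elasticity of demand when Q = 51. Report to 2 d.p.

-0.70

At Q = 51, P = 174 − 2.003(51) = 71.85.
dP/dQ = −2.003, so dQ/dP = 1/(−2.003) = -0.499.
ε = (dQ/dP)(P/Q) = (-0.499)(71.85/51).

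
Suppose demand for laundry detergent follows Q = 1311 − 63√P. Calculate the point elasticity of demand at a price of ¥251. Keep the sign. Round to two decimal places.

At P = 251, Q = 312.892.
dQ/dP = −63/(2√P) = -1.988.
ε = (dQ/dP)(P/Q) = (-1.988)(251/312.892).

-1.59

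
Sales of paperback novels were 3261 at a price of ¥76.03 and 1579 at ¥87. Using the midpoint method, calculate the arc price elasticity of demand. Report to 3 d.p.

ΔQ = 1579 − 3261 = -1682; ΔP = 87 − 76.03 = 10.97.
Midpoints: P̄ = 81.52, Q̄ = 2420.0.
ε = (ΔQ/ΔP)(P̄/Q̄) = (-1682/10.97)(81.52/2420.0).

-5.165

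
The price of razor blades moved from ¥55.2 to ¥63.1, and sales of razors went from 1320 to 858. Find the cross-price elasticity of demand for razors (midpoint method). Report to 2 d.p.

-3.18

ΔQ_x = 858 − 1320 = -462; ΔP_y = 63.1 − 55.2 = 7.9.
Midpoints: P̄_y = 59.15, Q̄_x = 1089.0.
ε_xy = (ΔQ_x/ΔP_y)(P̄_y/Q̄_x) = (-462/7.9)(59.15/1089.0).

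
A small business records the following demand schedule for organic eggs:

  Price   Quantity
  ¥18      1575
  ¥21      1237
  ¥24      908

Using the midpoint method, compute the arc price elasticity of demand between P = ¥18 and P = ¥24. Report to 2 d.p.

-1.88

At P = 18, Q = 1575; at P = 24, Q = 908.
ΔQ = -667, ΔP = 6. Midpoints: P̄ = 21.00, Q̄ = 1241.5.
ε = (ΔQ/ΔP)(P̄/Q̄) = (-667/6)(21.00/1241.5).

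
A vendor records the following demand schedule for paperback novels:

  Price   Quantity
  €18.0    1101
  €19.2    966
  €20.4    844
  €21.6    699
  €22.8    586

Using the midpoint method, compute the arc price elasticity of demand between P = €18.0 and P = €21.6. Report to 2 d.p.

At P = 18.0, Q = 1101; at P = 21.6, Q = 699.
ΔQ = -402, ΔP = 3.6. Midpoints: P̄ = 19.80, Q̄ = 900.0.
ε = (ΔQ/ΔP)(P̄/Q̄) = (-402/3.6)(19.80/900.0).

-2.46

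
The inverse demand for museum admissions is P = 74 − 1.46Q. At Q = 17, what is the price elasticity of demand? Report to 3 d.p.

-1.981

At Q = 17, P = 74 − 1.46(17) = 49.18.
dP/dQ = −1.46, so dQ/dP = 1/(−1.46) = -0.685.
ε = (dQ/dP)(P/Q) = (-0.685)(49.18/17).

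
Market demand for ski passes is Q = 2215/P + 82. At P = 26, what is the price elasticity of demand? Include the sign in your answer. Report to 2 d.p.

-0.51

At P = 26, Q = 167.192.
dQ/dP = −2215/P² = -3.277.
ε = (dQ/dP)(P/Q) = (-3.277)(26/167.192).
|ε| < 1, so demand is inelastic at this price.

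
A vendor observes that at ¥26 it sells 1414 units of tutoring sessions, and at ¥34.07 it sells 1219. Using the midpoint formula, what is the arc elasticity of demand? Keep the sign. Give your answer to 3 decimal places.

-0.551

ΔQ = 1219 − 1414 = -195; ΔP = 34.07 − 26 = 8.07.
Midpoints: P̄ = 30.04, Q̄ = 1316.5.
ε = (ΔQ/ΔP)(P̄/Q̄) = (-195/8.07)(30.04/1316.5).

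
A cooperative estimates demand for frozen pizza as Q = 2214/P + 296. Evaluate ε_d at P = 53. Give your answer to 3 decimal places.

-0.124

At P = 53, Q = 337.774.
dQ/dP = −2214/P² = -0.788.
ε = (dQ/dP)(P/Q) = (-0.788)(53/337.774).
|ε| < 1, so demand is inelastic at this price.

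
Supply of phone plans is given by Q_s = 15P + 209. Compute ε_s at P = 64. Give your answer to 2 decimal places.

0.82

At P = 64, Q_s = 1169.
dQ_s/dP = 15.
ε_s = (dQ_s/dP)(P/Q_s) = (15)(64/1169).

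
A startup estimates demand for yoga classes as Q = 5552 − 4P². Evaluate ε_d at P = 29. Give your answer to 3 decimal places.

At P = 29, Q = 2188.
dQ/dP = −8P = -232.
ε = (dQ/dP)(P/Q) = (-232)(29/2188).

-3.075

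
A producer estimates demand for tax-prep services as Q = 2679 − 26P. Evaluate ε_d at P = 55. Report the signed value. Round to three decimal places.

At P = 55, Q = 1249.
dQ/dP = −26.
ε = (dQ/dP)(P/Q) = (-26)(55/1249).

-1.145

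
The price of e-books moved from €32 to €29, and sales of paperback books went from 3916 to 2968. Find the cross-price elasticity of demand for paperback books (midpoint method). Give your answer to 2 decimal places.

ΔQ_x = 2968 − 3916 = -948; ΔP_y = 29 − 32 = -3.
Midpoints: P̄_y = 30.50, Q̄_x = 3442.0.
ε_xy = (ΔQ_x/ΔP_y)(P̄_y/Q̄_x) = (-948/-3)(30.50/3442.0).

2.80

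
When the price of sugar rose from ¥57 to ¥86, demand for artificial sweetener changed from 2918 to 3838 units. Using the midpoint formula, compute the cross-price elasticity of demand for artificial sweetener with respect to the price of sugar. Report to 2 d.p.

ΔQ_x = 3838 − 2918 = 920; ΔP_y = 86 − 57 = 29.
Midpoints: P̄_y = 71.50, Q̄_x = 3378.0.
ε_xy = (ΔQ_x/ΔP_y)(P̄_y/Q̄_x) = (920/29)(71.50/3378.0).
ε_xy > 0, so the goods are substitutes.

0.67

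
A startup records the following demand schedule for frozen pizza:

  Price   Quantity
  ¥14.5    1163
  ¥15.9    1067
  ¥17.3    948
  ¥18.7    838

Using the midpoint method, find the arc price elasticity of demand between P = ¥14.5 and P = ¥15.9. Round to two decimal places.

-0.93

At P = 14.5, Q = 1163; at P = 15.9, Q = 1067.
ΔQ = -96, ΔP = 1.4. Midpoints: P̄ = 15.20, Q̄ = 1115.0.
ε = (ΔQ/ΔP)(P̄/Q̄) = (-96/1.4)(15.20/1115.0).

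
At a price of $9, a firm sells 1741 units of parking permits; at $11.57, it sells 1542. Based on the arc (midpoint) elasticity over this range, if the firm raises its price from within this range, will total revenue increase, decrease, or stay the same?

Arc ε = (-199/2.57)(10.29/1641.5) ≈ -0.485.
|ε| = 0.49 < 1, so demand is inelastic. A price rise therefore raises total revenue.

increase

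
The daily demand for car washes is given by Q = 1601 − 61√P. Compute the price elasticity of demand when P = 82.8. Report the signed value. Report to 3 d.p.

At P = 82.8, Q = 1045.934.
dQ/dP = −61/(2√P) = -3.352.
ε = (dQ/dP)(P/Q) = (-3.352)(82.8/1045.934).

-0.265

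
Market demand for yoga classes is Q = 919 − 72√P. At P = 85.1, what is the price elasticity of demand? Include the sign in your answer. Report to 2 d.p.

-1.30

At P = 85.1, Q = 254.802.
dQ/dP = −72/(2√P) = -3.902.
ε = (dQ/dP)(P/Q) = (-3.902)(85.1/254.802).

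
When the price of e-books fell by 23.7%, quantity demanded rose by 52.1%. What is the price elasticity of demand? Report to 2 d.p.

-2.20

ε = %ΔQ / %ΔP = (52.1)/(-23.7) = -2.198.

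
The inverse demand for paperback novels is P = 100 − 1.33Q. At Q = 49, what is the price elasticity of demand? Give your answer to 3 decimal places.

At Q = 49, P = 100 − 1.33(49) = 34.83.
dP/dQ = −1.33, so dQ/dP = 1/(−1.33) = -0.752.
ε = (dQ/dP)(P/Q) = (-0.752)(34.83/49).

-0.534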